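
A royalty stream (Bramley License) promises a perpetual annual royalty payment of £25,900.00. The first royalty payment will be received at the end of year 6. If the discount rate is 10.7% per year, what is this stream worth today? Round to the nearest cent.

£145605.53

Value at end of year 5: C / r = £25,900.00 / 0.107 = £242,056.0748
Discount to today: PV = £242,056.0748 / (1 + 0.107)^5 = £242,056.0748 / 1.662410 = £145,605.53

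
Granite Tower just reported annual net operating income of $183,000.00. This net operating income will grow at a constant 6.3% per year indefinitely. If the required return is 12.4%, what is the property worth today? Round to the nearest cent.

$3189000.00

D₁ = D₀ × (1 + g) = $183,000.00 × 1.063 = $194,529.0000
Growing perpetuity: P = D₁ / (r − g) = $194,529.0000 / (0.124 − 0.063) = $3,189,000.00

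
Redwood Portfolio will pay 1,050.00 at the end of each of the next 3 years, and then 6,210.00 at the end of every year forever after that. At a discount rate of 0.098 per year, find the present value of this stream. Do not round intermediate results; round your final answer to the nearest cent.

PV of 3-year annuity: 1,050.00 × [1 − (1+0.098)^−3] / 0.098 = 2620.41612
Perpetuity value at year 3: 6,210.00 / 0.098 = 63367.34694
PV of perpetuity: 63367.34694 / (1+0.098)^3 = 47869.45733
Total PV = 2620.41612 + 47869.45733 = 50489.87345

50489.87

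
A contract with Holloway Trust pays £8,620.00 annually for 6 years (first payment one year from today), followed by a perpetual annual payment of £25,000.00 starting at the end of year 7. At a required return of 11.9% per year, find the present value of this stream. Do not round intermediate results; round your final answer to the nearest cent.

£142548.02

PV of 6-year annuity: £8,620.00 × [1 − (1+0.119)^−6] / 0.119 = 35540.93234
Perpetuity value at year 6: £25,000.00 / 0.119 = 210084.03361
PV of perpetuity: 210084.03361 / (1+0.119)^6 = 107007.08367
Total PV = 35540.93234 + 107007.08367 = 142548.01601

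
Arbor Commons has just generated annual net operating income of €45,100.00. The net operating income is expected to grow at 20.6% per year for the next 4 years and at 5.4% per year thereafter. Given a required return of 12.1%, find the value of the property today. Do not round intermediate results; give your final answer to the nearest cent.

€1167695.86

D_1 = 54390.60000
D_2 = 65595.06360
D_3 = 79107.64670
D_4 = 95403.82192
Terminal value at year 4: TV = D_4×(1+g_2)/(r−g_2) = 100555.62831/0.067 = 1500830.27322
P_0 = D_1/(1+r)^1 + D_2/(1+r)^2 + D_3/(1+r)^3 + D_4/(1+r)^4 + TV/(1+r)^4
    = 48519.71454 + 52198.72947 + 56156.70628 + 60414.79730 + 950405.91576 = 1167695.86335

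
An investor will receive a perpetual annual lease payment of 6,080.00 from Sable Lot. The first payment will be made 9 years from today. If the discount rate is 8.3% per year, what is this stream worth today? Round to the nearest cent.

Value at end of year 8: C / r = 6,080.00 / 0.083 = 73,253.0120
Discount to today: PV = 73,253.0120 / (1 + 0.083)^8 = 73,253.0120 / 1.892464 = 38,707.74

38707.74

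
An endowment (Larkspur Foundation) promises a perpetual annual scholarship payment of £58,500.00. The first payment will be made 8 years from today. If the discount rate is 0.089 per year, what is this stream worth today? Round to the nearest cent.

£361885.10

Value at end of year 7: C / r = £58,500.00 / 0.089 = £657,303.3708
Discount to today: PV = £657,303.3708 / (1 + 0.089)^7 = £657,303.3708 / 1.816332 = £361,885.10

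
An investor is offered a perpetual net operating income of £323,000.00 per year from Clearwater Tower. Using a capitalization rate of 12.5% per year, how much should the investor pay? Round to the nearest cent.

£2584000.00

Level perpetuity: PV = C / r = £323,000.00 / 0.125 = £2,584,000.00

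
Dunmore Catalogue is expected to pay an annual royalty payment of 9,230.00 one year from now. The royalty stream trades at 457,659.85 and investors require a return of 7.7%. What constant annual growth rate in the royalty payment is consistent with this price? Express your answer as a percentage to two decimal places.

5.68%

P = D₁/(r−g) ⇒ g = r − D₁/P = 0.077 − 9,230.00/457,659.85 = 0.056832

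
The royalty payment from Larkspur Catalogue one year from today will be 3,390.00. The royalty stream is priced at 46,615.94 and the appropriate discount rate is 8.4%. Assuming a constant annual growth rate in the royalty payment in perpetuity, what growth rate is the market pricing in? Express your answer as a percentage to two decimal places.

1.13%

P = D₁/(r−g) ⇒ g = r − D₁/P = 0.084 − 3,390.00/46,615.94 = 0.011278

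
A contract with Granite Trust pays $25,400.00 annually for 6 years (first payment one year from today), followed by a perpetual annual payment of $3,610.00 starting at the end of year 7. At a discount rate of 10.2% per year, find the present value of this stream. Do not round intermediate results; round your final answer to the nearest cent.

PV of 6-year annuity: $25,400.00 × [1 − (1+0.102)^−6] / 0.102 = 109978.25723
Perpetuity value at year 6: $3,610.00 / 0.102 = 35392.15686
PV of perpetuity: 35392.15686 / (1+0.102)^6 = 19761.38881
Total PV = 109978.25723 + 19761.38881 = 129739.64603

$129739.65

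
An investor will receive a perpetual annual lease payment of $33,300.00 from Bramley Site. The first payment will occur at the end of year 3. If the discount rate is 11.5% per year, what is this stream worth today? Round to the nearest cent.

$232914.57

Value at end of year 2: C / r = $33,300.00 / 0.115 = $289,565.2174
Discount to today: PV = $289,565.2174 / (1 + 0.115)^2 = $289,565.2174 / 1.243225 = $232,914.57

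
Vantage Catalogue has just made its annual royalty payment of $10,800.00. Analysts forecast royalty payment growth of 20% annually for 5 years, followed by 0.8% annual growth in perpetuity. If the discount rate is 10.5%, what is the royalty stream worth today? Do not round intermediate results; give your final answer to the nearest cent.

$239145.37

D_1 = 12960.00000
D_2 = 15552.00000
D_3 = 18662.40000
D_4 = 22394.88000
D_5 = 26873.85600
Terminal value at year 5: TV = D_5×(1+g_2)/(r−g_2) = 27088.84685/0.097 = 279266.46235
P_0 = D_1/(1+r)^1 + D_2/(1+r)^2 + D_3/(1+r)^3 + D_4/(1+r)^4 + D_5/(1+r)^5 + TV/(1+r)^5
    = 11728.50679 + 12736.83995 + 13831.86239 + 15021.02703 + 16312.42754 + 169514.71096 = 239145.37466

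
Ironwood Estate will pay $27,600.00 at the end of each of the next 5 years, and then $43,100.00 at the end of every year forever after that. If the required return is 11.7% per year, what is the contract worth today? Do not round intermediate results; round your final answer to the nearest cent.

PV of 5-year annuity: $27,600.00 × [1 − (1+0.117)^−5] / 0.117 = 100235.70474
Perpetuity value at year 5: $43,100.00 / 0.117 = 368376.06838
PV of perpetuity: 368376.06838 / (1+0.117)^5 = 211848.57294
Total PV = 100235.70474 + 211848.57294 = 312084.27767

$312084.28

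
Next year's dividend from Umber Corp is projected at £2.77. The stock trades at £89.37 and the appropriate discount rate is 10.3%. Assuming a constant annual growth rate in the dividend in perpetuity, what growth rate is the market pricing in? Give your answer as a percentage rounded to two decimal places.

P = D₁/(r−g) ⇒ g = r − D₁/P = 0.103 − £2.77/£89.37 = 0.072005

7.20%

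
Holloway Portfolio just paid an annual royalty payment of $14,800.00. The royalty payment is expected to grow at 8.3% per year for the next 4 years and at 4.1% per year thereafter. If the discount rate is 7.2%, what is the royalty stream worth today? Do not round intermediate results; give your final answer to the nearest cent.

D_1 = 16028.40000
D_2 = 17358.75720
D_3 = 18799.53405
D_4 = 20359.89537
Terminal value at year 4: TV = D_4×(1+g_2)/(r−g_2) = 21194.65108/0.031 = 683698.42206
P_0 = D_1/(1+r)^1 + D_2/(1+r)^2 + D_3/(1+r)^3 + D_4/(1+r)^4 + TV/(1+r)^4
    = 14951.86567 + 15105.28967 + 15260.28797 + 15416.87675 + 517708.66765 = 578442.98771

$578442.99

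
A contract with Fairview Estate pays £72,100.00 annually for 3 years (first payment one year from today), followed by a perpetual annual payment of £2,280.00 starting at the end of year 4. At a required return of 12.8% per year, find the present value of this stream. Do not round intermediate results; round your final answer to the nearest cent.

PV of 3-year annuity: £72,100.00 × [1 − (1+0.128)^−3] / 0.128 = 170818.90350
Perpetuity value at year 3: £2,280.00 / 0.128 = 17812.50000
PV of perpetuity: 17812.50000 / (1+0.128)^3 = 12410.73717
Total PV = 170818.90350 + 12410.73717 = 183229.64067

£183229.64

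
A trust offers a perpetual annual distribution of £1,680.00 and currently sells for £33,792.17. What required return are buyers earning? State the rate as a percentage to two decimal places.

P = C/r ⇒ r = C/P = £1,680.00/£33,792.17 = 0.049716

4.97%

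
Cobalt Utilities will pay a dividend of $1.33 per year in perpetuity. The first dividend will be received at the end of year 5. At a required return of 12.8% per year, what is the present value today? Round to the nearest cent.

$6.42

Value at end of year 4: C / r = $1.33 / 0.128 = $10.3906
Discount to today: PV = $10.3906 / (1 + 0.128)^4 = $10.3906 / 1.618961 = $6.42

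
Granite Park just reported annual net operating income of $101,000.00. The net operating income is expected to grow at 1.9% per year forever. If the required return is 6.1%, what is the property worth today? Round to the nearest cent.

D₁ = D₀ × (1 + g) = $101,000.00 × 1.019 = $102,919.0000
Growing perpetuity: P = D₁ / (r − g) = $102,919.0000 / (0.061 − 0.019) = $2,450,452.38

$2450452.38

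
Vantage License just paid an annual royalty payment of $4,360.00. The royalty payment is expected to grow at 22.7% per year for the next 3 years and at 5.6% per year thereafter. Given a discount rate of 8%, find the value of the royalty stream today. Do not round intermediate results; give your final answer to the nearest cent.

D_1 = 5349.72000
D_2 = 6564.10644
D_3 = 8054.15860
Terminal value at year 3: TV = D_3×(1+g_2)/(r−g_2) = 8505.19148/0.024 = 354382.97848
P_0 = D_1/(1+r)^1 + D_2/(1+r)^2 + D_3/(1+r)^3 + TV/(1+r)^3
    = 4953.44444 + 5627.66327 + 6393.65077 + 281320.63399 = 298295.39248

$298295.39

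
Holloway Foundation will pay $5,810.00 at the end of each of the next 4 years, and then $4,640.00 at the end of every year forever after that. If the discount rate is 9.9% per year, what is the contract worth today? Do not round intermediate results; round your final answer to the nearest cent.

$50585.47

PV of 4-year annuity: $5,810.00 × [1 − (1+0.099)^−4] / 0.099 = 18456.85613
Perpetuity value at year 4: $4,640.00 / 0.099 = 46868.68687
PV of perpetuity: 46868.68687 / (1+0.099)^4 = 32128.61588
Total PV = 18456.85613 + 32128.61588 = 50585.47201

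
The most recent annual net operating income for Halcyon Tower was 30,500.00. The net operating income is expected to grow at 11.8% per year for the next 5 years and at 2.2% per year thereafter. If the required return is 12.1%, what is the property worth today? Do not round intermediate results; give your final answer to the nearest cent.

D_1 = 34099.00000
D_2 = 38122.68200
D_3 = 42621.15848
D_4 = 47650.45518
D_5 = 53273.20889
Terminal value at year 5: TV = D_5×(1+g_2)/(r−g_2) = 54445.21948/0.099 = 549951.71194
P_0 = D_1/(1+r)^1 + D_2/(1+r)^2 + D_3/(1+r)^3 + D_4/(1+r)^4 + D_5/(1+r)^5 + TV/(1+r)^5
    = 30418.37645 + 30336.97134 + 30255.78408 + 30174.81410 + 30094.06080 + 310667.98124 = 461947.98801

461947.99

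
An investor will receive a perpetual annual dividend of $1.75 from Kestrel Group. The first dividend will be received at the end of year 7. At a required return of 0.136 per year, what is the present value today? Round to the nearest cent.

Value at end of year 6: C / r = $1.75 / 0.136 = $12.8676
Discount to today: PV = $12.8676 / (1 + 0.136)^6 = $12.8676 / 2.149166 = $5.99

$5.99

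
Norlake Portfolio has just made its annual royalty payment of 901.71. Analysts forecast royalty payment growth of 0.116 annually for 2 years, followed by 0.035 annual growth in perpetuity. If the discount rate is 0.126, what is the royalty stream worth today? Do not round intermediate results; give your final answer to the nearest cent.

D_1 = 1006.30836
D_2 = 1123.04013
Terminal value at year 2: TV = D_2×(1+g_2)/(r−g_2) = 1162.34653/0.091 = 12773.03884
P_0 = D_1/(1+r)^1 + D_2/(1+r)^2 + TV/(1+r)^2
    = 893.70192 + 885.76496 + 10074.35967 = 11853.82654

11853.83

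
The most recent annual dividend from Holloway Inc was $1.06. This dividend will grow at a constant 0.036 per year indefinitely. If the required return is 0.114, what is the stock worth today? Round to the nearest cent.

D₁ = D₀ × (1 + g) = $1.06 × 1.036 = $1.0982
Growing perpetuity: P = D₁ / (r − g) = $1.0982 / (0.114 − 0.036) = $14.08

$14.08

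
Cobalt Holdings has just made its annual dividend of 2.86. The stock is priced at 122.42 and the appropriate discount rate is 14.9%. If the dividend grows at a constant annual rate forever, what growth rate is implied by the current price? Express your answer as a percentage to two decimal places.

12.28%

P = D₀(1+g)/(r−g) ⇒ P(r−g) = D₀(1+g) ⇒ g(P+D₀) = P·r − D₀
g = (P·r − D₀)/(P + D₀) = (122.42×0.149 − 2.86) / (122.42 + 2.86) = 0.122770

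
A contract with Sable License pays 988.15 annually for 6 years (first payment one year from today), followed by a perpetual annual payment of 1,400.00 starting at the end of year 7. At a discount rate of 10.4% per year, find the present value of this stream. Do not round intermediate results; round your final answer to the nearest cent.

11688.66

PV of 6-year annuity: 988.15 × [1 − (1+0.104)^−6] / 0.104 = 4253.66865
Perpetuity value at year 6: 1,400.00 / 0.104 = 13461.53846
PV of perpetuity: 13461.53846 / (1+0.104)^6 = 7434.98773
Total PV = 4253.66865 + 7434.98773 = 11688.65638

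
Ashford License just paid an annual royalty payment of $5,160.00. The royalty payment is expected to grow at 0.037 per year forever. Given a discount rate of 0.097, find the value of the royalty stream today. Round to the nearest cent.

$89182.00

D₁ = D₀ × (1 + g) = $5,160.00 × 1.037 = $5,350.9200
Growing perpetuity: P = D₁ / (r − g) = $5,350.9200 / (0.097 − 0.037) = $89,182.00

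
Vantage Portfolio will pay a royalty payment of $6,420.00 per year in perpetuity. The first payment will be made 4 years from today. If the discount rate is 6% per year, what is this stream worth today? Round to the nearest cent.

Value at end of year 3: C / r = $6,420.00 / 0.06 = $107,000.0000
Discount to today: PV = $107,000.0000 / (1 + 0.06)^3 = $107,000.0000 / 1.191016 = $89,839.26

$89839.26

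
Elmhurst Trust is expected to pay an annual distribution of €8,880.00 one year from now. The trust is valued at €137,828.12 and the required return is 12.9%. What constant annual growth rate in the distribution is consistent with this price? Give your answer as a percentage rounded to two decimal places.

P = D₁/(r−g) ⇒ g = r − D₁/P = 0.129 − €8,880.00/€137,828.12 = 0.064572

6.46%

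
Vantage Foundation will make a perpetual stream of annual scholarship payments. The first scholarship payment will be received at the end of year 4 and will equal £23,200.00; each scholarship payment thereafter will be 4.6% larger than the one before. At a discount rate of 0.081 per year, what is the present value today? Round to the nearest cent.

£524738.41

Value at end of year 3: C₁ / (r − g) = £23,200.00 / (0.081 − 0.046) = £662,857.1429
Discount to today: PV = £662,857.1429 / (1 + 0.081)^3 = £662,857.1429 / 1.263214 = £524,738.41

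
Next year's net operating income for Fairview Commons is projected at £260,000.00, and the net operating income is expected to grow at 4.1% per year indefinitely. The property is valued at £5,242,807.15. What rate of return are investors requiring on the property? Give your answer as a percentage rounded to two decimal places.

9.06%

P = D₁/(r − g) ⇒ r = D₁/P + g = £260,000.0000/£5,242,807.15 + 0.041 = 0.049592 + 0.041 = 0.090592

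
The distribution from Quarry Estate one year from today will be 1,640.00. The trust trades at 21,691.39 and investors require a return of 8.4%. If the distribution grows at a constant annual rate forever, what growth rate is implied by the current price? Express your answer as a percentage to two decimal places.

P = D₁/(r−g) ⇒ g = r − D₁/P = 0.084 − 1,640.00/21,691.39 = 0.008394

0.84%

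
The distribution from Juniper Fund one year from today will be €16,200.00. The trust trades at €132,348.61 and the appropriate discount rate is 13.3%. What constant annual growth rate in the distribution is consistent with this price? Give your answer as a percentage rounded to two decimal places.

P = D₁/(r−g) ⇒ g = r − D₁/P = 0.133 − €16,200.00/€132,348.61 = 0.010596

1.06%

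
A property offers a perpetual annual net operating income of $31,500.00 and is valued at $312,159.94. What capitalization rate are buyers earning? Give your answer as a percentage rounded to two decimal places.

P = C/r ⇒ r = C/P = $31,500.00/$312,159.94 = 0.100910

10.09%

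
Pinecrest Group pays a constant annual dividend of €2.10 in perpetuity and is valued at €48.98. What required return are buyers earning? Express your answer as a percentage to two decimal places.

4.29%

P = C/r ⇒ r = C/P = €2.10/€48.98 = 0.042875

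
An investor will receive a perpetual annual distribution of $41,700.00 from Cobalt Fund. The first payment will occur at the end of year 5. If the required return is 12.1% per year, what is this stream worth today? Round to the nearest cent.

$218236.93

Value at end of year 4: C / r = $41,700.00 / 0.121 = $344,628.0992
Discount to today: PV = $344,628.0992 / (1 + 0.121)^4 = $344,628.0992 / 1.579147 = $218,236.93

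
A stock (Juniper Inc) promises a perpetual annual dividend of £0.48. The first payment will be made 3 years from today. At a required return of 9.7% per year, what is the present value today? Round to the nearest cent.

£4.11

Value at end of year 2: C / r = £0.48 / 0.097 = £4.9485
Discount to today: PV = £4.9485 / (1 + 0.097)^2 = £4.9485 / 1.203409 = £4.11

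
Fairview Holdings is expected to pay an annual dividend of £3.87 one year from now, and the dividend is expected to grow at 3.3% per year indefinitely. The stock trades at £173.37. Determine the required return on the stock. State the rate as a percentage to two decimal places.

P = D₁/(r − g) ⇒ r = D₁/P + g = £3.8700/£173.37 + 0.033 = 0.022322 + 0.033 = 0.055322

5.53%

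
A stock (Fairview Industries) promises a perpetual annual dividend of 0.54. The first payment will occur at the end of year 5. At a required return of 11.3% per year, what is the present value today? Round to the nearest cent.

3.11

Value at end of year 4: C / r = 0.54 / 0.113 = 4.7788
Discount to today: PV = 4.7788 / (1 + 0.113)^4 = 4.7788 / 1.534549 = 3.11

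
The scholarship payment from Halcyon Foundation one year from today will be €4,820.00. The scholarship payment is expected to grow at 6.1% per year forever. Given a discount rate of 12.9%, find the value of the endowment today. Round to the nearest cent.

€70882.35

Growing perpetuity: P = D₁ / (r − g) = €4,820.0000 / (0.129 − 0.061) = €70,882.35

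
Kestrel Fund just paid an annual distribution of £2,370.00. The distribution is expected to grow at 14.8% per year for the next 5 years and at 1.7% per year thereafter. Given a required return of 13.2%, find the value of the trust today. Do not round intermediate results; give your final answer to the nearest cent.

D_1 = 2720.76000
D_2 = 3123.43248
D_3 = 3585.70049
D_4 = 4116.38416
D_5 = 4725.60901
Terminal value at year 5: TV = D_5×(1+g_2)/(r−g_2) = 4805.94437/0.115 = 41790.82059
P_0 = D_1/(1+r)^1 + D_2/(1+r)^2 + D_3/(1+r)^3 + D_4/(1+r)^4 + D_5/(1+r)^5 + TV/(1+r)^5
    = 2403.49823 + 2437.46994 + 2471.92181 + 2506.86064 + 2542.29329 + 22482.71549 = 34844.75940

£34844.76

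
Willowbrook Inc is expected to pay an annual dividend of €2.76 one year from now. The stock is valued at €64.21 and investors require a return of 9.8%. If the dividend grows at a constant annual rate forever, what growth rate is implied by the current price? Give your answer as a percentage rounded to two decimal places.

P = D₁/(r−g) ⇒ g = r − D₁/P = 0.098 − €2.76/€64.21 = 0.055016

5.50%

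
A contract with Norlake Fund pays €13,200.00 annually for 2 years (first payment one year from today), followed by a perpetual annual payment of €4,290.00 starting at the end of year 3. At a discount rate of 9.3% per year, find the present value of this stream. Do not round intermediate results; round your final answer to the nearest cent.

PV of 2-year annuity: €13,200.00 × [1 − (1+0.093)^−2] / 0.093 = 23126.12324
Perpetuity value at year 2: €4,290.00 / 0.093 = 46129.03226
PV of perpetuity: 46129.03226 / (1+0.093)^2 = 38613.04221
Total PV = 23126.12324 + 38613.04221 = 61739.16544

€61739.17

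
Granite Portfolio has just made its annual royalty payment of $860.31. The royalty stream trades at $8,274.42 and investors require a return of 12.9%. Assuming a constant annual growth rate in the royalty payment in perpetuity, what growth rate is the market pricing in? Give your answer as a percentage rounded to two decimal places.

2.27%

P = D₀(1+g)/(r−g) ⇒ P(r−g) = D₀(1+g) ⇒ g(P+D₀) = P·r − D₀
g = (P·r − D₀)/(P + D₀) = ($8,274.42×0.129 − $860.31) / ($8,274.42 + $860.31) = 0.022671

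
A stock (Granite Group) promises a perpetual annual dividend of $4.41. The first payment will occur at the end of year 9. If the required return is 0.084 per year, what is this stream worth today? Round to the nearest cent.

Value at end of year 8: C / r = $4.41 / 0.084 = $52.5000
Discount to today: PV = $52.5000 / (1 + 0.084)^8 = $52.5000 / 1.906489 = $27.54

$27.54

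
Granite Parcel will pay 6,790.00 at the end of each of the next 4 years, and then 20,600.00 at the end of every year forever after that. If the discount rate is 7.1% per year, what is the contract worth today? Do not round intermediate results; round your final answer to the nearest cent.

243468.86

PV of 4-year annuity: 6,790.00 × [1 − (1+0.071)^−4] / 0.071 = 22947.33880
Perpetuity value at year 4: 20,600.00 / 0.071 = 290140.84507
PV of perpetuity: 290140.84507 / (1+0.071)^4 = 220521.52560
Total PV = 22947.33880 + 220521.52560 = 243468.86439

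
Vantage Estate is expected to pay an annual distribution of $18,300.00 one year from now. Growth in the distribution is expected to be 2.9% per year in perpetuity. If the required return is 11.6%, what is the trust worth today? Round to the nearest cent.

Growing perpetuity: P = D₁ / (r − g) = $18,300.0000 / (0.116 − 0.029) = $210,344.83

$210344.83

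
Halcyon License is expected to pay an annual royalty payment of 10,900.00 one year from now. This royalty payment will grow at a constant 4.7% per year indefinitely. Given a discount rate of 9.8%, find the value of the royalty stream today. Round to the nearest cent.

Growing perpetuity: P = D₁ / (r − g) = 10,900.0000 / (0.098 − 0.047) = 213,725.49

213725.49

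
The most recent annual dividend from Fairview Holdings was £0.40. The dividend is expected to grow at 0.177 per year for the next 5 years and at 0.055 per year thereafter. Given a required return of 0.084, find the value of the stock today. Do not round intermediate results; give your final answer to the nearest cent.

D_1 = 0.47080
D_2 = 0.55413
D_3 = 0.65221
D_4 = 0.76765
D_5 = 0.90353
Terminal value at year 5: TV = D_5×(1+g_2)/(r−g_2) = 0.95322/0.029 = 32.86978
P_0 = D_1/(1+r)^1 + D_2/(1+r)^2 + D_3/(1+r)^3 + D_4/(1+r)^4 + D_5/(1+r)^5 + TV/(1+r)^5
    = 0.43432 + 0.47158 + 0.51204 + 0.55597 + 0.60366 + 21.96091 = 24.53848

£24.54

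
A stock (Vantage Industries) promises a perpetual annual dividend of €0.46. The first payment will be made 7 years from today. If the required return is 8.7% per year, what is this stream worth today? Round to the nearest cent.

€3.21

Value at end of year 6: C / r = €0.46 / 0.087 = €5.2874
Discount to today: PV = €5.2874 / (1 + 0.087)^6 = €5.2874 / 1.649595 = €3.21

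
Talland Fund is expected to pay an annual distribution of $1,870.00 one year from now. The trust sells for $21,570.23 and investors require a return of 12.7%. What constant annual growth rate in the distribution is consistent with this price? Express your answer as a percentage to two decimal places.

4.03%

P = D₁/(r−g) ⇒ g = r − D₁/P = 0.127 − $1,870.00/$21,570.23 = 0.040306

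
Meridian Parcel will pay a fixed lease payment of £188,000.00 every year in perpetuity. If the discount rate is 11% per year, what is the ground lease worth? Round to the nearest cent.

Level perpetuity: PV = C / r = £188,000.00 / 0.11 = £1,709,090.91

£1709090.91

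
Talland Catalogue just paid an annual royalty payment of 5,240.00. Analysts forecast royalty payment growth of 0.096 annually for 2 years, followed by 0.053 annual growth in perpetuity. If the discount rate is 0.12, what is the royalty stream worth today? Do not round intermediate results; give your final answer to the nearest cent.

D_1 = 5743.04000
D_2 = 6294.37184
Terminal value at year 2: TV = D_2×(1+g_2)/(r−g_2) = 6627.97355/0.067 = 98924.97832
P_0 = D_1/(1+r)^1 + D_2/(1+r)^2 + TV/(1+r)^2
    = 5127.71429 + 5017.83469 + 78862.38705 = 89007.93603

89007.94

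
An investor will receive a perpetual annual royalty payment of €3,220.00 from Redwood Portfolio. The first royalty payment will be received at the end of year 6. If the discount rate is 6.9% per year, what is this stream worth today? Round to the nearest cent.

€33428.61

Value at end of year 5: C / r = €3,220.00 / 0.069 = €46,666.6667
Discount to today: PV = €46,666.6667 / (1 + 0.069)^5 = €46,666.6667 / 1.396010 = €33,428.61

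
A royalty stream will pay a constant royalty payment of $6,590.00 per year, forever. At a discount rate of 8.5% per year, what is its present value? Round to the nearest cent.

$77529.41

Level perpetuity: PV = C / r = $6,590.00 / 0.085 = $77,529.41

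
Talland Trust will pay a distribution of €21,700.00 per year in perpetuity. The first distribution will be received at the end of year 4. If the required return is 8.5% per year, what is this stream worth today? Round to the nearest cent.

€199871.83

Value at end of year 3: C / r = €21,700.00 / 0.085 = €255,294.1176
Discount to today: PV = €255,294.1176 / (1 + 0.085)^3 = €255,294.1176 / 1.277289 = €199,871.83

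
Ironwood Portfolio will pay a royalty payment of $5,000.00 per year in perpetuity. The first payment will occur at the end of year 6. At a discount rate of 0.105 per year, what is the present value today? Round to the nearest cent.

$28904.76

Value at end of year 5: C / r = $5,000.00 / 0.105 = $47,619.0476
Discount to today: PV = $47,619.0476 / (1 + 0.105)^5 = $47,619.0476 / 1.647447 = $28,904.76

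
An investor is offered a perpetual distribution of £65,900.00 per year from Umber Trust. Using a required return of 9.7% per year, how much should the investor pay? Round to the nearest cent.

Level perpetuity: PV = C / r = £65,900.00 / 0.097 = £679,381.44

£679381.44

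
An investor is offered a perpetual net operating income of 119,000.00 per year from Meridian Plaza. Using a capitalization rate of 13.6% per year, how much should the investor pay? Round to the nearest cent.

Level perpetuity: PV = C / r = 119,000.00 / 0.136 = 875,000.00

875000.00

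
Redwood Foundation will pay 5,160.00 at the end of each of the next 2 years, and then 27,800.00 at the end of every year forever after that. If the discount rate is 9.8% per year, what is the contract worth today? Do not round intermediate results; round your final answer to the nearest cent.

244275.19

PV of 2-year annuity: 5,160.00 × [1 − (1+0.098)^−2] / 0.098 = 8979.46589
Perpetuity value at year 2: 27,800.00 / 0.098 = 283673.46939
PV of perpetuity: 283673.46939 / (1+0.098)^2 = 235295.72678
Total PV = 8979.46589 + 235295.72678 = 244275.19267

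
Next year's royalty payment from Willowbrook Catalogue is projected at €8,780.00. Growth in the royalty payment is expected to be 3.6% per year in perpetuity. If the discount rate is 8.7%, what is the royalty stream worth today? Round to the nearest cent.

Growing perpetuity: P = D₁ / (r − g) = €8,780.0000 / (0.087 − 0.036) = €172,156.86

€172156.86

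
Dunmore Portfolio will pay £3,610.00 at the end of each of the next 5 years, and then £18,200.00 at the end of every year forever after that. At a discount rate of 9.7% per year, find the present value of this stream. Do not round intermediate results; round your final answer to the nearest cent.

PV of 5-year annuity: £3,610.00 × [1 − (1+0.097)^−5] / 0.097 = 13790.26879
Perpetuity value at year 5: £18,200.00 / 0.097 = 187628.86598
PV of perpetuity: 187628.86598 / (1+0.097)^5 = 118104.51917
Total PV = 13790.26879 + 118104.51917 = 131894.78796

£131894.79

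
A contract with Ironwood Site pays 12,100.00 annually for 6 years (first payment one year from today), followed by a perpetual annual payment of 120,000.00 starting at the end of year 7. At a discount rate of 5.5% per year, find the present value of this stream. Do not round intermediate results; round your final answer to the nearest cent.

1642800.46

PV of 6-year annuity: 12,100.00 × [1 − (1+0.055)^−6] / 0.055 = 60445.91673
Perpetuity value at year 6: 120,000.00 / 0.055 = 2181818.18182
PV of perpetuity: 2181818.18182 / (1+0.055)^6 = 1582354.54478
Total PV = 60445.91673 + 1582354.54478 = 1642800.46152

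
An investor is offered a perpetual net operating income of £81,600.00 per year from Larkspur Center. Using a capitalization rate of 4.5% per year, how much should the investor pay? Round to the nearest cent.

Level perpetuity: PV = C / r = £81,600.00 / 0.045 = £1,813,333.33

£1813333.33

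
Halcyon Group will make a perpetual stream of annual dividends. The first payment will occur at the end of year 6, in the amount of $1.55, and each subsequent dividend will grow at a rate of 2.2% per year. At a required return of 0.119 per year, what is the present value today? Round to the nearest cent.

$9.11

Value at end of year 5: C₁ / (r − g) = $1.55 / (0.119 − 0.022) = $15.9794
Discount to today: PV = $15.9794 / (1 + 0.119)^5 = $15.9794 / 1.754488 = $9.11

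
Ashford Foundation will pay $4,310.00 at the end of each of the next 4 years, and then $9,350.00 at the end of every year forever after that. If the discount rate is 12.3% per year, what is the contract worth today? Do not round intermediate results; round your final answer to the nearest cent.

$60804.24

PV of 4-year annuity: $4,310.00 × [1 − (1+0.123)^−4] / 0.123 = 13008.69044
Perpetuity value at year 4: $9,350.00 / 0.123 = 76016.26016
PV of perpetuity: 76016.26016 / (1+0.123)^4 = 47795.55119
Total PV = 13008.69044 + 47795.55119 = 60804.24164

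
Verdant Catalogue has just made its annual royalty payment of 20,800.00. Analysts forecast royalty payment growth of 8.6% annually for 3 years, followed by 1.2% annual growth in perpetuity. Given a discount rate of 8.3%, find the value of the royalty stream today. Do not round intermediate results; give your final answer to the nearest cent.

361690.18

D_1 = 22588.80000
D_2 = 24531.43680
D_3 = 26641.14036
Terminal value at year 3: TV = D_3×(1+g_2)/(r−g_2) = 26960.83405/0.071 = 379730.05703
P_0 = D_1/(1+r)^1 + D_2/(1+r)^2 + D_3/(1+r)^3 + TV/(1+r)^3
    = 20857.61773 + 20915.39506 + 20973.33245 + 298943.83711 = 361690.18235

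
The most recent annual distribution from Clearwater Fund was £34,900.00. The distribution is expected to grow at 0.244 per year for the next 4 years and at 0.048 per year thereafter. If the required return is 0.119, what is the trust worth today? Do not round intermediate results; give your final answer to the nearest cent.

£970034.98

D_1 = 43415.60000
D_2 = 54009.00640
D_3 = 67187.20396
D_4 = 83580.88173
Terminal value at year 4: TV = D_4×(1+g_2)/(r−g_2) = 87592.76405/0.071 = 1233700.90213
P_0 = D_1/(1+r)^1 + D_2/(1+r)^2 + D_3/(1+r)^3 + D_4/(1+r)^4 + TV/(1+r)^4
    = 38798.57015 + 43132.63742 + 47950.84982 + 53307.28970 + 786845.62823 = 970034.97532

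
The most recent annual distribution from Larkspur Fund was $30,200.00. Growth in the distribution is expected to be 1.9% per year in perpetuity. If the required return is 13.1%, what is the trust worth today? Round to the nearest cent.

$274766.07

D₁ = D₀ × (1 + g) = $30,200.00 × 1.019 = $30,773.8000
Growing perpetuity: P = D₁ / (r − g) = $30,773.8000 / (0.131 − 0.019) = $274,766.07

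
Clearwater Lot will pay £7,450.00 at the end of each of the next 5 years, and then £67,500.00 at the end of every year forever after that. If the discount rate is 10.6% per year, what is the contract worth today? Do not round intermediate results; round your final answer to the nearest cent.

PV of 5-year annuity: £7,450.00 × [1 − (1+0.106)^−5] / 0.106 = 27813.75115
Perpetuity value at year 5: £67,500.00 / 0.106 = 636792.45283
PV of perpetuity: 636792.45283 / (1+0.106)^5 = 384788.66721
Total PV = 27813.75115 + 384788.66721 = 412602.41837

£412602.42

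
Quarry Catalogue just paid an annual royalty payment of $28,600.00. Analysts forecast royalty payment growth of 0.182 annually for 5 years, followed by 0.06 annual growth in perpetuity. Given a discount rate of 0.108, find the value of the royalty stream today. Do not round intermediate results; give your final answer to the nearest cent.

$1046942.39

D_1 = 33805.20000
D_2 = 39957.74640
D_3 = 47230.05624
D_4 = 55825.92648
D_5 = 65986.24510
Terminal value at year 5: TV = D_5×(1+g_2)/(r−g_2) = 69945.41981/0.048 = 1457196.24598
P_0 = D_1/(1+r)^1 + D_2/(1+r)^2 + D_3/(1+r)^3 + D_4/(1+r)^4 + D_5/(1+r)^5 + TV/(1+r)^5
    = 30510.10830 + 32547.78702 + 34721.55619 + 37040.50488 + 39514.32922 + 872608.10355 = 1046942.38916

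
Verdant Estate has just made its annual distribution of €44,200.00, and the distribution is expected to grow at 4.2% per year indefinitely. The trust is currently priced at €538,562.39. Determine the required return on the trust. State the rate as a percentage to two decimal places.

12.75%

D₁ = €44,200.00 × 1.042 = €46,056.4000
P = D₁/(r − g) ⇒ r = D₁/P + g = €46,056.4000/€538,562.39 + 0.042 = 0.085517 + 0.042 = 0.127517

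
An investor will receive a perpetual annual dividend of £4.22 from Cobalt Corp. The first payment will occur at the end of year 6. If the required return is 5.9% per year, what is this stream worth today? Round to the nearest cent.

£53.70

Value at end of year 5: C / r = £4.22 / 0.059 = £71.5254
Discount to today: PV = £71.5254 / (1 + 0.059)^5 = £71.5254 / 1.331925 = £53.70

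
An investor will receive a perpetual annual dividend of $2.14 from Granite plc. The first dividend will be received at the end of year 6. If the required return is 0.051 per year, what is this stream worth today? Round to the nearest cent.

$32.72

Value at end of year 5: C / r = $2.14 / 0.051 = $41.9608
Discount to today: PV = $41.9608 / (1 + 0.051)^5 = $41.9608 / 1.282371 = $32.72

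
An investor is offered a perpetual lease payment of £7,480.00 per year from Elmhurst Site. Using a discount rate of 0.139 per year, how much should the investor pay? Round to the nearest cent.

Level perpetuity: PV = C / r = £7,480.00 / 0.139 = £53,812.95

£53812.95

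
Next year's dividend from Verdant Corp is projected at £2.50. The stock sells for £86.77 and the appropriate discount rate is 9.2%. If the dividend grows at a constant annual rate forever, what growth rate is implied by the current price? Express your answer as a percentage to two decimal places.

6.32%

P = D₁/(r−g) ⇒ g = r − D₁/P = 0.092 − £2.50/£86.77 = 0.063188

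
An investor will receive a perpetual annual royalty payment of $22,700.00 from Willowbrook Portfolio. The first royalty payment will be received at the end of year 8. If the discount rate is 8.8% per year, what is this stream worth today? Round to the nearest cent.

Value at end of year 7: C / r = $22,700.00 / 0.088 = $257,954.5455
Discount to today: PV = $257,954.5455 / (1 + 0.088)^7 = $257,954.5455 / 1.804689 = $142,935.77

$142935.77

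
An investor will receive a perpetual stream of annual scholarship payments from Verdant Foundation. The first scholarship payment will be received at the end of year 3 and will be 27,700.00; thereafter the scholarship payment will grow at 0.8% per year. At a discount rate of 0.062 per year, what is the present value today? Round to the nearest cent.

454817.30

Value at end of year 2: C₁ / (r − g) = 27,700.00 / (0.062 − 0.008) = 512,962.9630
Discount to today: PV = 512,962.9630 / (1 + 0.062)^2 = 512,962.9630 / 1.127844 = 454,817.30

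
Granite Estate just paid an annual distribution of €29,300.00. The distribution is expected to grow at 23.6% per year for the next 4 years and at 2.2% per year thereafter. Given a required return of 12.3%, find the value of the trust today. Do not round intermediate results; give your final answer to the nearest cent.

D_1 = 36214.80000
D_2 = 44761.49280
D_3 = 55325.20510
D_4 = 68381.95350
Terminal value at year 4: TV = D_4×(1+g_2)/(r−g_2) = 69886.35648/0.101 = 691944.12358
P_0 = D_1/(1+r)^1 + D_2/(1+r)^2 + D_3/(1+r)^3 + D_4/(1+r)^4 + TV/(1+r)^4
    = 32248.26358 + 35493.19126 + 39064.63437 + 42995.44798 + 435062.84985 = 584864.38704

€584864.39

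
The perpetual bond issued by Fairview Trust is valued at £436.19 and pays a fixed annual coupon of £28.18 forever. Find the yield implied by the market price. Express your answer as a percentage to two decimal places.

6.46%

P = C/r ⇒ r = C/P = £28.18/£436.19 = 0.064605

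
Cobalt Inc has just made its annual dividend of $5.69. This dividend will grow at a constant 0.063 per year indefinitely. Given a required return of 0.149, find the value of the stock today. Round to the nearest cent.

$70.33

D₁ = D₀ × (1 + g) = $5.69 × 1.063 = $6.0485
Growing perpetuity: P = D₁ / (r − g) = $6.0485 / (0.149 − 0.063) = $70.33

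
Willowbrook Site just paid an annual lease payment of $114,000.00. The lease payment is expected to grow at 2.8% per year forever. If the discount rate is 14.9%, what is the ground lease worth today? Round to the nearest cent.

D₁ = D₀ × (1 + g) = $114,000.00 × 1.028 = $117,192.0000
Growing perpetuity: P = D₁ / (r − g) = $117,192.0000 / (0.149 − 0.028) = $968,528.93

$968528.93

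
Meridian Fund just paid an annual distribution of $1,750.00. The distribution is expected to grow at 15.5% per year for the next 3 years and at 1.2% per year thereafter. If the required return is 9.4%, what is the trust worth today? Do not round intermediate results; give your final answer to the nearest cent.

D_1 = 2021.25000
D_2 = 2334.54375
D_3 = 2696.39803
Terminal value at year 3: TV = D_3×(1+g_2)/(r−g_2) = 2728.75481/0.082 = 33277.49765
P_0 = D_1/(1+r)^1 + D_2/(1+r)^2 + D_3/(1+r)^3 + TV/(1+r)^3
    = 1847.57770 + 1950.59620 + 2059.35887 + 25415.50219 = 31273.03496

$31273.03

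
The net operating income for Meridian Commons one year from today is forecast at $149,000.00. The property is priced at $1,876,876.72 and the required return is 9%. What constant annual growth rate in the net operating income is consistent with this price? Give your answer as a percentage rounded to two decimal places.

P = D₁/(r−g) ⇒ g = r − D₁/P = 0.09 − $149,000.00/$1,876,876.72 = 0.010613

1.06%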